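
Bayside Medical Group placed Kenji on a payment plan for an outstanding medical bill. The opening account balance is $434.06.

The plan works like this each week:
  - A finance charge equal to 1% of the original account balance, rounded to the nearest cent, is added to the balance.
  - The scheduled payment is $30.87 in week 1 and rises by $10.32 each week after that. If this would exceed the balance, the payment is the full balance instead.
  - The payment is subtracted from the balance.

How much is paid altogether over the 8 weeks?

Week 1: $434.06 +$4.34 interest = $438.40; pay $30.87 → $407.53
Week 2: $407.53 +$4.34 interest = $411.87; pay $41.19 → $370.68
Week 3: $370.68 +$4.34 interest = $375.02; pay $51.51 → $323.51
Week 4: $323.51 +$4.34 interest = $327.85; pay $61.83 → $266.02
Week 5: $266.02 +$4.34 interest = $270.36; pay $72.15 → $198.21
Week 6: $198.21 +$4.34 interest = $202.55; pay $82.47 → $120.08
Week 7: $120.08 +$4.34 interest = $124.42; pay $92.79 → $31.63
Week 8: $31.63 +$4.34 interest = $35.97; pay $35.97 → $0.00
Total paid: $468.78

$468.78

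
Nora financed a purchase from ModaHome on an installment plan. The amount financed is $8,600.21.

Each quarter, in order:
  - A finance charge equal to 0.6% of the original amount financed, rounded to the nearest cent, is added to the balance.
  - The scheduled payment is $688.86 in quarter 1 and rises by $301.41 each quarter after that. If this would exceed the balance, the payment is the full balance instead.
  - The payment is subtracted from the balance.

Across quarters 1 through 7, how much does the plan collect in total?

Quarter 1: $8,600.21 +$51.60 interest = $8,651.81; pay $688.86 → $7,962.95
Quarter 2: $7,962.95 +$51.60 interest = $8,014.55; pay $990.27 → $7,024.28
Quarter 3: $7,024.28 +$51.60 interest = $7,075.88; pay $1,291.68 → $5,784.20
Quarter 4: $5,784.20 +$51.60 interest = $5,835.80; pay $1,593.09 → $4,242.71
Quarter 5: $4,242.71 +$51.60 interest = $4,294.31; pay $1,894.50 → $2,399.81
Quarter 6: $2,399.81 +$51.60 interest = $2,451.41; pay $2,195.91 → $255.50
Quarter 7: $255.50 +$51.60 interest = $307.10; pay $307.10 → $0.00
Total paid: $8,961.41

$8,961.41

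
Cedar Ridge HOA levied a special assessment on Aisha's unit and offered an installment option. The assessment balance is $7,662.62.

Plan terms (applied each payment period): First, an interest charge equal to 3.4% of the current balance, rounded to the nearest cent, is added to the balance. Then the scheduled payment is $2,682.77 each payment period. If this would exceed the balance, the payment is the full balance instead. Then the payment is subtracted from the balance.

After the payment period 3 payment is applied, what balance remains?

Payment period 1: $7,662.62 +$260.53 interest = $7,923.15; pay $2,682.77 → $5,240.38
Payment period 2: $5,240.38 +$178.17 interest = $5,418.55; pay $2,682.77 → $2,735.78
Payment period 3: $2,735.78 +$93.02 interest = $2,828.80; pay $2,682.77 → $146.03

$146.03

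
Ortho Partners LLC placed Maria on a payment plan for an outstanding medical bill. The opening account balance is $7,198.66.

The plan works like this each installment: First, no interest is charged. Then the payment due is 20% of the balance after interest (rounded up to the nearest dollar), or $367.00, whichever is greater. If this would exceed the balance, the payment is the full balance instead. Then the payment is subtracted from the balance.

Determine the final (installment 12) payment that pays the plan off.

Installment 1: opening $7,198.66; payment $1,440.00; balance $5,758.66
Installment 2: opening $5,758.66; payment $1,152.00; balance $4,606.66
Installment 3: opening $4,606.66; payment $922.00; balance $3,684.66
Installment 4: opening $3,684.66; payment $737.00; balance $2,947.66
Installment 5: opening $2,947.66; payment $590.00; balance $2,357.66
Installment 6: opening $2,357.66; payment $472.00; balance $1,885.66
Installment 7: opening $1,885.66; payment $378.00; balance $1,507.66
Installment 8: opening $1,507.66; payment $367.00; balance $1,140.66
Installment 9: opening $1,140.66; payment $367.00; balance $773.66
Installment 10: opening $773.66; payment $367.00; balance $406.66
Installment 11: opening $406.66; payment $367.00; balance $39.66
Installment 12: opening $39.66; payment $39.66; balance $0.00

$39.66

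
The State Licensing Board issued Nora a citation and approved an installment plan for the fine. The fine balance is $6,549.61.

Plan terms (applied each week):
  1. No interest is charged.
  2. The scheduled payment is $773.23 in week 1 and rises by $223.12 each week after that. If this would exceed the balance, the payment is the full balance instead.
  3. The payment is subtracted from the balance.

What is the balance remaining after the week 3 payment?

$3,560.56

Week 1: opening $6,549.61; payment $773.23; balance $5,776.38
Week 2: opening $5,776.38; payment $996.35; balance $4,780.03
Week 3: opening $4,780.03; payment $1,219.47; balance $3,560.56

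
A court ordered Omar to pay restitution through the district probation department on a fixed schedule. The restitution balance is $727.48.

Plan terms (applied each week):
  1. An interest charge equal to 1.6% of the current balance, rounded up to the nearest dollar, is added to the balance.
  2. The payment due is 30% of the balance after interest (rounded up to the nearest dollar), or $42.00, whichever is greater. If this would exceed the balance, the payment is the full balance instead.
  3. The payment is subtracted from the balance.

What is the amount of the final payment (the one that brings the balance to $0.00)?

Week 1: $727.48 +$12.00 interest = $739.48; pay $222.00 → $517.48
Week 2: $517.48 +$9.00 interest = $526.48; pay $158.00 → $368.48
Week 3: $368.48 +$6.00 interest = $374.48; pay $113.00 → $261.48
Week 4: $261.48 +$5.00 interest = $266.48; pay $80.00 → $186.48
Week 5: $186.48 +$3.00 interest = $189.48; pay $57.00 → $132.48
Week 6: $132.48 +$3.00 interest = $135.48; pay $42.00 → $93.48
Week 7: $93.48 +$2.00 interest = $95.48; pay $42.00 → $53.48
Week 8: $53.48 +$1.00 interest = $54.48; pay $42.00 → $12.48
Week 9: $12.48 +$1.00 interest = $13.48; pay $13.48 → $0.00

$13.48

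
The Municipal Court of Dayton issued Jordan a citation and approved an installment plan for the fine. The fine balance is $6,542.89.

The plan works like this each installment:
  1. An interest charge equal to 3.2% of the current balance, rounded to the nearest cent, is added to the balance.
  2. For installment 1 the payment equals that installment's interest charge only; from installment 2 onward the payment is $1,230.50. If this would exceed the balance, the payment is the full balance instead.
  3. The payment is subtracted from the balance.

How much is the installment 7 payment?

$1,135.06

# | Opening | Interest | Payment | End bal
1 | $6,542.89 | $209.37 | $209.37 | $6,542.89
2 | $6,542.89 | $209.37 | $1,230.50 | $5,521.76
3 | $5,521.76 | $176.70 | $1,230.50 | $4,467.96
4 | $4,467.96 | $142.97 | $1,230.50 | $3,380.43
5 | $3,380.43 | $108.17 | $1,230.50 | $2,258.10
6 | $2,258.10 | $72.26 | $1,230.50 | $1,099.86
7 | $1,099.86 | $35.20 | $1,135.06 | $0.00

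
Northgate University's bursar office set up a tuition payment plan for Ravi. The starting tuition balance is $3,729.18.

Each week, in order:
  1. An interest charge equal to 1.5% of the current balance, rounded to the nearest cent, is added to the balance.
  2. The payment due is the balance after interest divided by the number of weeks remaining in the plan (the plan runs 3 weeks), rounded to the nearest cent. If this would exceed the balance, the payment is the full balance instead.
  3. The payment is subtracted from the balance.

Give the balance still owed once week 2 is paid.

$1,280.63

Week 1: $3,729.18 +$55.94 interest = $3,785.12; pay $1,261.71 → $2,523.41
Week 2: $2,523.41 +$37.85 interest = $2,561.26; pay $1,280.63 → $1,280.63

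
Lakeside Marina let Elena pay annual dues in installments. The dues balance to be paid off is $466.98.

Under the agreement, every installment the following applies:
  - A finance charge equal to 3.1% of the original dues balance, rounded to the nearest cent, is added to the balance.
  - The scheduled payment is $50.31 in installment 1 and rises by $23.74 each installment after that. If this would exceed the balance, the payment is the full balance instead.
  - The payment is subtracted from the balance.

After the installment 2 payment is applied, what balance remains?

Installment 1: opening $466.98; interest $14.48 → $481.46; payment $50.31; balance $431.15
Installment 2: opening $431.15; interest $14.48 → $445.63; payment $74.05; balance $371.58

$371.58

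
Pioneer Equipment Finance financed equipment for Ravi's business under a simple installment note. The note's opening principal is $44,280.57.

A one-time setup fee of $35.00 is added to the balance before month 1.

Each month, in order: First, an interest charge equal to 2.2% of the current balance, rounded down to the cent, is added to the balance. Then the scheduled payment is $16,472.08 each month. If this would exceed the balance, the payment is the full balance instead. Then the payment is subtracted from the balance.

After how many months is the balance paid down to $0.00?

3

Month 1: opening $44,315.57; interest $974.94 → $45,290.51; payment $16,472.08; balance $28,818.43
Month 2: opening $28,818.43; interest $634.00 → $29,452.43; payment $16,472.08; balance $12,980.35
Month 3: opening $12,980.35; interest $285.56 → $13,265.91; payment $13,265.91; balance $0.00
Balance reaches $0.00 in month 3.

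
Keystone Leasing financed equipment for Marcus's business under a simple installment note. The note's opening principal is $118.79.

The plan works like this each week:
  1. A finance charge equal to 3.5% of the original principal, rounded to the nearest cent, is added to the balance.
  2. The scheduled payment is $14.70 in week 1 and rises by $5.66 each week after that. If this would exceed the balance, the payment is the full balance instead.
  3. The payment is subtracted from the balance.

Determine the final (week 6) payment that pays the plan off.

$13.65

# | Opening | Interest | Payment | End bal
1 | $118.79 | $4.16 | $14.70 | $108.25
2 | $108.25 | $4.16 | $20.36 | $92.05
3 | $92.05 | $4.16 | $26.02 | $70.19
4 | $70.19 | $4.16 | $31.68 | $42.67
5 | $42.67 | $4.16 | $37.34 | $9.49
6 | $9.49 | $4.16 | $13.65 | $0.00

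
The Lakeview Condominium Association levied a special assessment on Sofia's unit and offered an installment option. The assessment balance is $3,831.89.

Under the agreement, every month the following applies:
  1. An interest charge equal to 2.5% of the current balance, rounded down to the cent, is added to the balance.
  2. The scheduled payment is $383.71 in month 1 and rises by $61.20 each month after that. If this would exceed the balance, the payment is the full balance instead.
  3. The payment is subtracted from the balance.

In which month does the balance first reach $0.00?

Month 1: opening $3,831.89; interest $95.79 → $3,927.68; payment $383.71; balance $3,543.97
Month 2: opening $3,543.97; interest $88.59 → $3,632.56; payment $444.91; balance $3,187.65
Month 3: opening $3,187.65; interest $79.69 → $3,267.34; payment $506.11; balance $2,761.23
Month 4: opening $2,761.23; interest $69.03 → $2,830.26; payment $567.31; balance $2,262.95
Month 5: opening $2,262.95; interest $56.57 → $2,319.52; payment $628.51; balance $1,691.01
Month 6: opening $1,691.01; interest $42.27 → $1,733.28; payment $689.71; balance $1,043.57
Month 7: opening $1,043.57; interest $26.08 → $1,069.65; payment $750.91; balance $318.74
Month 8: opening $318.74; interest $7.96 → $326.70; payment $326.70; balance $0.00
Balance reaches $0.00 in month 8.

8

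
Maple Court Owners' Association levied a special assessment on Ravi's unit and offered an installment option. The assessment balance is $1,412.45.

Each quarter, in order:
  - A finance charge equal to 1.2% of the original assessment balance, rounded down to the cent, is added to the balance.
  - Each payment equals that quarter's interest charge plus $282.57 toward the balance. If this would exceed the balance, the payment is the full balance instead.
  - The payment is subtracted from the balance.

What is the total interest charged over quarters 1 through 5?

$84.70

Quarter 1: $1,412.45 +$16.94 interest = $1,429.39; pay $299.51 → $1,129.88
Quarter 2: $1,129.88 +$16.94 interest = $1,146.82; pay $299.51 → $847.31
Quarter 3: $847.31 +$16.94 interest = $864.25; pay $299.51 → $564.74
Quarter 4: $564.74 +$16.94 interest = $581.68; pay $299.51 → $282.17
Quarter 5: $282.17 +$16.94 interest = $299.11; pay $299.11 → $0.00
Total interest: $16.94 + $16.94 + $16.94 + $16.94 + $16.94 = $84.70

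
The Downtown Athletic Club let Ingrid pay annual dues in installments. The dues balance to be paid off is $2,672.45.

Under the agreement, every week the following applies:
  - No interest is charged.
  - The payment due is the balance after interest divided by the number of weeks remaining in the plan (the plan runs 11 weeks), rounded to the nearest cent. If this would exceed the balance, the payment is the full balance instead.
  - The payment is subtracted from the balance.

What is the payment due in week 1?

Week 1: $2,672.45 − $242.95 → $2,429.50

$242.95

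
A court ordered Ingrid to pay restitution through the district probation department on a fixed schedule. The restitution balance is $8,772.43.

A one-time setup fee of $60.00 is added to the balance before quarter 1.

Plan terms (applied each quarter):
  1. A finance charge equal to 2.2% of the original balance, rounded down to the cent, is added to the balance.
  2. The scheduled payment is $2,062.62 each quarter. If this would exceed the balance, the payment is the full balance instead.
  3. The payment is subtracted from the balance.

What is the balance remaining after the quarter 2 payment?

$5,093.17

Quarter 1: opening $8,832.43; interest $192.99 → $9,025.42; payment $2,062.62; balance $6,962.80
Quarter 2: opening $6,962.80; interest $192.99 → $7,155.79; payment $2,062.62; balance $5,093.17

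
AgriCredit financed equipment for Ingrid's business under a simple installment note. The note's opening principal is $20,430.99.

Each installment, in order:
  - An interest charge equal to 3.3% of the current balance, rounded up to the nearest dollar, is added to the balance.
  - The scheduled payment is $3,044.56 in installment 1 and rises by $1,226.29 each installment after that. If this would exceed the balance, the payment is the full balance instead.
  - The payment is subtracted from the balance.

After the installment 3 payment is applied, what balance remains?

Installment 1: opening $20,430.99; interest $675.00 → $21,105.99; payment $3,044.56; balance $18,061.43
Installment 2: opening $18,061.43; interest $597.00 → $18,658.43; payment $4,270.85; balance $14,387.58
Installment 3: opening $14,387.58; interest $475.00 → $14,862.58; payment $5,497.14; balance $9,365.44

$9,365.44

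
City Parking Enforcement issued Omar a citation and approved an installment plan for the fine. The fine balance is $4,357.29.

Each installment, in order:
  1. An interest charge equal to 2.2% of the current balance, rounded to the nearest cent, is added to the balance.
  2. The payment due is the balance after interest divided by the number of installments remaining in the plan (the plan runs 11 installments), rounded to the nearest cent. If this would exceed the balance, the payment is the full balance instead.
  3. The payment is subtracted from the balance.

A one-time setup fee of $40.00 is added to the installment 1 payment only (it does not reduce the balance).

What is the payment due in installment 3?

$422.84

# | Opening | Interest | Payment | Fee | End bal
1 | $4,357.29 | $95.86 | $404.83 | $40.00 | $4,048.32
2 | $4,048.32 | $89.06 | $413.74 | — | $3,723.64
3 | $3,723.64 | $81.92 | $422.84 | — | $3,382.72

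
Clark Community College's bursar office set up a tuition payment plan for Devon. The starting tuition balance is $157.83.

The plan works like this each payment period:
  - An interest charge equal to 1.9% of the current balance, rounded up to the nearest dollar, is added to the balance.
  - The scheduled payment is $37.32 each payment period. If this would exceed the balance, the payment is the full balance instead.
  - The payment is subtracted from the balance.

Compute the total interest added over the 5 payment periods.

$11.00

# | Opening | Interest | Payment | End bal
1 | $157.83 | $3.00 | $37.32 | $123.51
2 | $123.51 | $3.00 | $37.32 | $89.19
3 | $89.19 | $2.00 | $37.32 | $53.87
4 | $53.87 | $2.00 | $37.32 | $18.55
5 | $18.55 | $1.00 | $19.55 | $0.00
Total interest: $3.00 + $3.00 + $2.00 + $2.00 + $1.00 = $11.00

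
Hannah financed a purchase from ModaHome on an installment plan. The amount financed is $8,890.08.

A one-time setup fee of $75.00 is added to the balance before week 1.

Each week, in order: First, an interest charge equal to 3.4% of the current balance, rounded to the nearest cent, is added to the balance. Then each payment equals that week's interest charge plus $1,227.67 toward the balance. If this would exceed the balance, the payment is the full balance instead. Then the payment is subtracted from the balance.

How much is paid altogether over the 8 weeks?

Week 1: opening $8,965.08; interest $304.81 → $9,269.89; payment $1,532.48; balance $7,737.41
Week 2: opening $7,737.41; interest $263.07 → $8,000.48; payment $1,490.74; balance $6,509.74
Week 3: opening $6,509.74; interest $221.33 → $6,731.07; payment $1,449.00; balance $5,282.07
Week 4: opening $5,282.07; interest $179.59 → $5,461.66; payment $1,407.26; balance $4,054.40
Week 5: opening $4,054.40; interest $137.85 → $4,192.25; payment $1,365.52; balance $2,826.73
Week 6: opening $2,826.73; interest $96.11 → $2,922.84; payment $1,323.78; balance $1,599.06
Week 7: opening $1,599.06; interest $54.37 → $1,653.43; payment $1,282.04; balance $371.39
Week 8: opening $371.39; interest $12.63 → $384.02; payment $384.02; balance $0.00
Total paid: $10,234.84

$10,234.84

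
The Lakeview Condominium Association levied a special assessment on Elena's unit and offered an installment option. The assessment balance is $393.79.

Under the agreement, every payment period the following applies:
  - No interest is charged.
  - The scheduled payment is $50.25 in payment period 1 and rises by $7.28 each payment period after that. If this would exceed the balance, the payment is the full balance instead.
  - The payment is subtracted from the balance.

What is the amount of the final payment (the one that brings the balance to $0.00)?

$69.74

Payment period 1: $393.79 − $50.25 → $343.54
Payment period 2: $343.54 − $57.53 → $286.01
Payment period 3: $286.01 − $64.81 → $221.20
Payment period 4: $221.20 − $72.09 → $149.11
Payment period 5: $149.11 − $79.37 → $69.74
Payment period 6: $69.74 − $69.74 → $0.00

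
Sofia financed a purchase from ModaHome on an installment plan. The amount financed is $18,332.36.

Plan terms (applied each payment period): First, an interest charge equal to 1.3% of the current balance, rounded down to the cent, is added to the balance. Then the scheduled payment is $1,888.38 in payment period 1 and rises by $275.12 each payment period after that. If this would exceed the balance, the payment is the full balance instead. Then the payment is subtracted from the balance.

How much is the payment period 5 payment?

$2,988.86

Payment period 1: opening $18,332.36; interest $238.32 → $18,570.68; payment $1,888.38; balance $16,682.30
Payment period 2: opening $16,682.30; interest $216.86 → $16,899.16; payment $2,163.50; balance $14,735.66
Payment period 3: opening $14,735.66; interest $191.56 → $14,927.22; payment $2,438.62; balance $12,488.60
Payment period 4: opening $12,488.60; interest $162.35 → $12,650.95; payment $2,713.74; balance $9,937.21
Payment period 5: opening $9,937.21; interest $129.18 → $10,066.39; payment $2,988.86; balance $7,077.53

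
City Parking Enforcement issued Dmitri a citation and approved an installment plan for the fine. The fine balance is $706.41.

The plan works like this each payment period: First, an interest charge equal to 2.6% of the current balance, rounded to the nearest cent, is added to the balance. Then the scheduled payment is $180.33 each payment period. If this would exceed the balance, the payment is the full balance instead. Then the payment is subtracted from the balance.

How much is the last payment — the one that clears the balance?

$33.71

Payment period 1: $706.41 +$18.37 interest = $724.78; pay $180.33 → $544.45
Payment period 2: $544.45 +$14.16 interest = $558.61; pay $180.33 → $378.28
Payment period 3: $378.28 +$9.84 interest = $388.12; pay $180.33 → $207.79
Payment period 4: $207.79 +$5.40 interest = $213.19; pay $180.33 → $32.86
Payment period 5: $32.86 +$0.85 interest = $33.71; pay $33.71 → $0.00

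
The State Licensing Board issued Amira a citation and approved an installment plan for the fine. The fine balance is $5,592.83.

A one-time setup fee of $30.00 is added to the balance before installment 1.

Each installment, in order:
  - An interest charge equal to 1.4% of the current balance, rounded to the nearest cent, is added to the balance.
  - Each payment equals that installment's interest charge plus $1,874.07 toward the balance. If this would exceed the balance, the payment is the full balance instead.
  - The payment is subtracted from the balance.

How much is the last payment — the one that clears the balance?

$0.63

# | Opening | Interest | Payment | End bal
1 | $5,622.83 | $78.72 | $1,952.79 | $3,748.76
2 | $3,748.76 | $52.48 | $1,926.55 | $1,874.69
3 | $1,874.69 | $26.25 | $1,900.32 | $0.62
4 | $0.62 | $0.01 | $0.63 | $0.00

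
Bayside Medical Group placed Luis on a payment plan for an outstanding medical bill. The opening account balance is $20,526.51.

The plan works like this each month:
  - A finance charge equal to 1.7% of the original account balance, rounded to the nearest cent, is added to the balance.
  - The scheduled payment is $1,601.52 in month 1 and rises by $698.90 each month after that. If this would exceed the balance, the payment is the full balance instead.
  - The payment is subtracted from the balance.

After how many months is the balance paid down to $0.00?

Month 1: $20,526.51 +$348.95 interest = $20,875.46; pay $1,601.52 → $19,273.94
Month 2: $19,273.94 +$348.95 interest = $19,622.89; pay $2,300.42 → $17,322.47
Month 3: $17,322.47 +$348.95 interest = $17,671.42; pay $2,999.32 → $14,672.10
Month 4: $14,672.10 +$348.95 interest = $15,021.05; pay $3,698.22 → $11,322.83
Month 5: $11,322.83 +$348.95 interest = $11,671.78; pay $4,397.12 → $7,274.66
Month 6: $7,274.66 +$348.95 interest = $7,623.61; pay $5,096.02 → $2,527.59
Month 7: $2,527.59 +$348.95 interest = $2,876.54; pay $2,876.54 → $0.00
Balance reaches $0.00 in month 7.

7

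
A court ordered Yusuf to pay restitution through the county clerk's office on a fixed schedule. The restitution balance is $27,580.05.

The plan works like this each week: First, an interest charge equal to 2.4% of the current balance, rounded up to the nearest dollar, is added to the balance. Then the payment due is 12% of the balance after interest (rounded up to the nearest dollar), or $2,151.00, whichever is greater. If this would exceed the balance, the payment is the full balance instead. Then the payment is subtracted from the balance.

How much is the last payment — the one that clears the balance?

$1,118.05

Week 1: opening $27,580.05; interest $662.00 → $28,242.05; payment $3,390.00; balance $24,852.05
Week 2: opening $24,852.05; interest $597.00 → $25,449.05; payment $3,054.00; balance $22,395.05
Week 3: opening $22,395.05; interest $538.00 → $22,933.05; payment $2,752.00; balance $20,181.05
Week 4: opening $20,181.05; interest $485.00 → $20,666.05; payment $2,480.00; balance $18,186.05
Week 5: opening $18,186.05; interest $437.00 → $18,623.05; payment $2,235.00; balance $16,388.05
Week 6: opening $16,388.05; interest $394.00 → $16,782.05; payment $2,151.00; balance $14,631.05
Week 7: opening $14,631.05; interest $352.00 → $14,983.05; payment $2,151.00; balance $12,832.05
Week 8: opening $12,832.05; interest $308.00 → $13,140.05; payment $2,151.00; balance $10,989.05
Week 9: opening $10,989.05; interest $264.00 → $11,253.05; payment $2,151.00; balance $9,102.05
Week 10: opening $9,102.05; interest $219.00 → $9,321.05; payment $2,151.00; balance $7,170.05
Week 11: opening $7,170.05; interest $173.00 → $7,343.05; payment $2,151.00; balance $5,192.05
Week 12: opening $5,192.05; interest $125.00 → $5,317.05; payment $2,151.00; balance $3,166.05
Week 13: opening $3,166.05; interest $76.00 → $3,242.05; payment $2,151.00; balance $1,091.05
Week 14: opening $1,091.05; interest $27.00 → $1,118.05; payment $1,118.05; balance $0.00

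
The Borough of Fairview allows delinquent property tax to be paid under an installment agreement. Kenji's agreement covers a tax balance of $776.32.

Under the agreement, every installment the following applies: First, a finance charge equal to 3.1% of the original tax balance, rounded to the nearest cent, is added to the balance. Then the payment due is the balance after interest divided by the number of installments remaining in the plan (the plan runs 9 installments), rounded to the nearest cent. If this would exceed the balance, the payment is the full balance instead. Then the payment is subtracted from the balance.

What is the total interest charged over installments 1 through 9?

Installment 1: opening $776.32; interest $24.07 → $800.39; payment $88.93; balance $711.46
Installment 2: opening $711.46; interest $24.07 → $735.53; payment $91.94; balance $643.59
Installment 3: opening $643.59; interest $24.07 → $667.66; payment $95.38; balance $572.28
Installment 4: opening $572.28; interest $24.07 → $596.35; payment $99.39; balance $496.96
Installment 5: opening $496.96; interest $24.07 → $521.03; payment $104.21; balance $416.82
Installment 6: opening $416.82; interest $24.07 → $440.89; payment $110.22; balance $330.67
Installment 7: opening $330.67; interest $24.07 → $354.74; payment $118.25; balance $236.49
Installment 8: opening $236.49; interest $24.07 → $260.56; payment $130.28; balance $130.28
Installment 9: opening $130.28; interest $24.07 → $154.35; payment $154.35; balance $0.00
Total interest: $24.07 + $24.07 + $24.07 + $24.07 + $24.07 + $24.07 + $24.07 + $24.07 + $24.07 = $216.63

$216.63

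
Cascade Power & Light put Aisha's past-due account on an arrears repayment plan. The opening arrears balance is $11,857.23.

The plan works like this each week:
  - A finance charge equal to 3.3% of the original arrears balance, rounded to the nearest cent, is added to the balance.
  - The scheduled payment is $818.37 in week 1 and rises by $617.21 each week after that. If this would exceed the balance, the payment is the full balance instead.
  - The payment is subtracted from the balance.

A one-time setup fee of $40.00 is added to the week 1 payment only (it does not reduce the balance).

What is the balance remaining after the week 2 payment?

$10,385.86

# | Opening | Interest | Payment | Fee | End bal
1 | $11,857.23 | $391.29 | $818.37 | $40.00 | $11,430.15
2 | $11,430.15 | $391.29 | $1,435.58 | — | $10,385.86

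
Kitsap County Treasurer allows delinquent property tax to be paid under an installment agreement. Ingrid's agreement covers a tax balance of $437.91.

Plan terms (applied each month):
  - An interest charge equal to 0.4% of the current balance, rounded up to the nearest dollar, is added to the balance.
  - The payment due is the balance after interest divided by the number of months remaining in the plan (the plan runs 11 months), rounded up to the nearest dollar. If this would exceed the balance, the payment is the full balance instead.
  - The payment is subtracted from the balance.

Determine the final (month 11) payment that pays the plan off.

$41.91

Month 1: $437.91 +$2.00 interest = $439.91; pay $40.00 → $399.91
Month 2: $399.91 +$2.00 interest = $401.91; pay $41.00 → $360.91
Month 3: $360.91 +$2.00 interest = $362.91; pay $41.00 → $321.91
Month 4: $321.91 +$2.00 interest = $323.91; pay $41.00 → $282.91
Month 5: $282.91 +$2.00 interest = $284.91; pay $41.00 → $243.91
Month 6: $243.91 +$1.00 interest = $244.91; pay $41.00 → $203.91
Month 7: $203.91 +$1.00 interest = $204.91; pay $41.00 → $163.91
Month 8: $163.91 +$1.00 interest = $164.91; pay $42.00 → $122.91
Month 9: $122.91 +$1.00 interest = $123.91; pay $42.00 → $81.91
Month 10: $81.91 +$1.00 interest = $82.91; pay $42.00 → $40.91
Month 11: $40.91 +$1.00 interest = $41.91; pay $41.91 → $0.00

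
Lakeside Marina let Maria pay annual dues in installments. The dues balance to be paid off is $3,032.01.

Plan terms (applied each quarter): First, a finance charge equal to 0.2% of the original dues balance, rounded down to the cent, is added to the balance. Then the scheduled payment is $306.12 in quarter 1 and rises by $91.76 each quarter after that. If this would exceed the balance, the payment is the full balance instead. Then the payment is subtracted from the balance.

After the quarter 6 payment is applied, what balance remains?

$0.00

# | Opening | Interest | Payment | End bal
1 | $3,032.01 | $6.06 | $306.12 | $2,731.95
2 | $2,731.95 | $6.06 | $397.88 | $2,340.13
3 | $2,340.13 | $6.06 | $489.64 | $1,856.55
4 | $1,856.55 | $6.06 | $581.40 | $1,281.21
5 | $1,281.21 | $6.06 | $673.16 | $614.11
6 | $614.11 | $6.06 | $620.17 | $0.00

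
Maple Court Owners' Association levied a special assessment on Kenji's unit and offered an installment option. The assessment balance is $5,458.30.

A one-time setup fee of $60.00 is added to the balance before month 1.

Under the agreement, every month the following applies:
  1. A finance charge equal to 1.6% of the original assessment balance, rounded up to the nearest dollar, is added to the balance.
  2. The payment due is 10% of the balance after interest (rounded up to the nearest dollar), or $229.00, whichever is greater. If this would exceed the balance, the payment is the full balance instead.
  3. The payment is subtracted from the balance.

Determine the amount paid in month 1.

Month 1: opening $5,518.30; interest $88.00 → $5,606.30; payment $561.00; balance $5,045.30

$561.00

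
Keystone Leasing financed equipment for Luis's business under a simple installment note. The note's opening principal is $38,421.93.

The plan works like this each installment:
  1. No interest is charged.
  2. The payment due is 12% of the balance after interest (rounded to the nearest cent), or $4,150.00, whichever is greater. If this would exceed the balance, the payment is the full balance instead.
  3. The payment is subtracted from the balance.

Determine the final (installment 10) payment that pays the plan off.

Installment 1: $38,421.93 − $4,610.63 → $33,811.30
Installment 2: $33,811.30 − $4,150.00 → $29,661.30
Installment 3: $29,661.30 − $4,150.00 → $25,511.30
Installment 4: $25,511.30 − $4,150.00 → $21,361.30
Installment 5: $21,361.30 − $4,150.00 → $17,211.30
Installment 6: $17,211.30 − $4,150.00 → $13,061.30
Installment 7: $13,061.30 − $4,150.00 → $8,911.30
Installment 8: $8,911.30 − $4,150.00 → $4,761.30
Installment 9: $4,761.30 − $4,150.00 → $611.30
Installment 10: $611.30 − $611.30 → $0.00

$611.30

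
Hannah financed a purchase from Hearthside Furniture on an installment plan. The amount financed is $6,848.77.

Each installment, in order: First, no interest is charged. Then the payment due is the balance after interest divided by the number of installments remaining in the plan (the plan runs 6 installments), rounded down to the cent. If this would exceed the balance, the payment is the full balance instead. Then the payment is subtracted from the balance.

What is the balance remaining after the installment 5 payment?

# | Opening | Payment | End bal
1 | $6,848.77 | $1,141.46 | $5,707.31
2 | $5,707.31 | $1,141.46 | $4,565.85
3 | $4,565.85 | $1,141.46 | $3,424.39
4 | $3,424.39 | $1,141.46 | $2,282.93
5 | $2,282.93 | $1,141.46 | $1,141.47

$1,141.47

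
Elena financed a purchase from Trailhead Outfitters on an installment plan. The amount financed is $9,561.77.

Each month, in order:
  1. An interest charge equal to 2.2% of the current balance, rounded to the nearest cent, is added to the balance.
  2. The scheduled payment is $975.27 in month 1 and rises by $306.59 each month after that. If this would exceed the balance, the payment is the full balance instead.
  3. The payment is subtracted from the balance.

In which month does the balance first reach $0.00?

6

Month 1: opening $9,561.77; interest $210.36 → $9,772.13; payment $975.27; balance $8,796.86
Month 2: opening $8,796.86; interest $193.53 → $8,990.39; payment $1,281.86; balance $7,708.53
Month 3: opening $7,708.53; interest $169.59 → $7,878.12; payment $1,588.45; balance $6,289.67
Month 4: opening $6,289.67; interest $138.37 → $6,428.04; payment $1,895.04; balance $4,533.00
Month 5: opening $4,533.00; interest $99.73 → $4,632.73; payment $2,201.63; balance $2,431.10
Month 6: opening $2,431.10; interest $53.48 → $2,484.58; payment $2,484.58; balance $0.00
Balance reaches $0.00 in month 6.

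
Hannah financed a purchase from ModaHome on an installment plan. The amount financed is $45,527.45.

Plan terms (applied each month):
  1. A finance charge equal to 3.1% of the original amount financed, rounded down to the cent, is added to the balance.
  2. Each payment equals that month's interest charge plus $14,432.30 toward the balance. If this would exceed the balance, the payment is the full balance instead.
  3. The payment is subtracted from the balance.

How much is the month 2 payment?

Month 1: opening $45,527.45; interest $1,411.35 → $46,938.80; payment $15,843.65; balance $31,095.15
Month 2: opening $31,095.15; interest $1,411.35 → $32,506.50; payment $15,843.65; balance $16,662.85

$15,843.65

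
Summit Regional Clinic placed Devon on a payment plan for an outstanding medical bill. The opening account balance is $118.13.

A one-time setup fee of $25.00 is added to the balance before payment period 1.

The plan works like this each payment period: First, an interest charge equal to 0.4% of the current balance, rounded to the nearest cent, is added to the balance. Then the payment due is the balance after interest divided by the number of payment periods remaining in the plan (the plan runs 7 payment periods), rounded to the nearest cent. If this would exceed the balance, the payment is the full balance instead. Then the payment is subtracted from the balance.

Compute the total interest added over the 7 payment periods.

$2.30

# | Opening | Interest | Payment | End bal
1 | $143.13 | $0.57 | $20.53 | $123.17
2 | $123.17 | $0.49 | $20.61 | $103.05
3 | $103.05 | $0.41 | $20.69 | $82.77
4 | $82.77 | $0.33 | $20.78 | $62.32
5 | $62.32 | $0.25 | $20.86 | $41.71
6 | $41.71 | $0.17 | $20.94 | $20.94
7 | $20.94 | $0.08 | $21.02 | $0.00
Total interest: $0.57 + $0.49 + $0.41 + $0.33 + $0.25 + $0.17 + $0.08 = $2.30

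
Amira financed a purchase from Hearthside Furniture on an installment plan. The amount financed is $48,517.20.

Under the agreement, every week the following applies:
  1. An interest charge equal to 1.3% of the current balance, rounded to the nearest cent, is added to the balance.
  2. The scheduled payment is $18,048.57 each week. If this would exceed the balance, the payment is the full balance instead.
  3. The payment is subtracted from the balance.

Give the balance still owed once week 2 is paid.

# | Opening | Interest | Payment | End bal
1 | $48,517.20 | $630.72 | $18,048.57 | $31,099.35
2 | $31,099.35 | $404.29 | $18,048.57 | $13,455.07

$13,455.07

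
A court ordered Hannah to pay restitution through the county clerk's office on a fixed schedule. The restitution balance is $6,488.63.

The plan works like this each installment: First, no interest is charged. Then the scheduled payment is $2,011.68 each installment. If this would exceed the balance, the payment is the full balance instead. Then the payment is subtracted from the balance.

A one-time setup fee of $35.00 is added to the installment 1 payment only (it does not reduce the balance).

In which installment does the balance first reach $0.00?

4

Installment 1: $6,488.63 − $2,011.68 (+ $35.00 fee) → $4,476.95
Installment 2: $4,476.95 − $2,011.68 → $2,465.27
Installment 3: $2,465.27 − $2,011.68 → $453.59
Installment 4: $453.59 − $453.59 → $0.00
Balance reaches $0.00 in installment 4.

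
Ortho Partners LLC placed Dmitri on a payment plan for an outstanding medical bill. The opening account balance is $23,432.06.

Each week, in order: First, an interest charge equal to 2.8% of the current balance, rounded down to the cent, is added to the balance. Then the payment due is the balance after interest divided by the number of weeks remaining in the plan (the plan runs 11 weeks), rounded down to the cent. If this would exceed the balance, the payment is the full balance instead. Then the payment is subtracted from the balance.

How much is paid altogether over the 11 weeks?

$27,760.20

Week 1: $23,432.06 +$656.09 interest = $24,088.15; pay $2,189.83 → $21,898.32
Week 2: $21,898.32 +$613.15 interest = $22,511.47; pay $2,251.14 → $20,260.33
Week 3: $20,260.33 +$567.28 interest = $20,827.61; pay $2,314.17 → $18,513.44
Week 4: $18,513.44 +$518.37 interest = $19,031.81; pay $2,378.97 → $16,652.84
Week 5: $16,652.84 +$466.27 interest = $17,119.11; pay $2,445.58 → $14,673.53
Week 6: $14,673.53 +$410.85 interest = $15,084.38; pay $2,514.06 → $12,570.32
Week 7: $12,570.32 +$351.96 interest = $12,922.28; pay $2,584.45 → $10,337.83
Week 8: $10,337.83 +$289.45 interest = $10,627.28; pay $2,656.82 → $7,970.46
Week 9: $7,970.46 +$223.17 interest = $8,193.63; pay $2,731.21 → $5,462.42
Week 10: $5,462.42 +$152.94 interest = $5,615.36; pay $2,807.68 → $2,807.68
Week 11: $2,807.68 +$78.61 interest = $2,886.29; pay $2,886.29 → $0.00
Total paid: $27,760.20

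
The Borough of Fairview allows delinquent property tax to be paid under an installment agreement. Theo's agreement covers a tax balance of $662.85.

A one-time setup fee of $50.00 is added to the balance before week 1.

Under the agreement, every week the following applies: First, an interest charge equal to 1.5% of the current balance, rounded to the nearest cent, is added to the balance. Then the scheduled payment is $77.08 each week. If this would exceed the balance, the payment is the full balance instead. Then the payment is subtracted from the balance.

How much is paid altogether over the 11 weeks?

Week 1: $712.85 +$10.69 interest = $723.54; pay $77.08 → $646.46
Week 2: $646.46 +$9.70 interest = $656.16; pay $77.08 → $579.08
Week 3: $579.08 +$8.69 interest = $587.77; pay $77.08 → $510.69
Week 4: $510.69 +$7.66 interest = $518.35; pay $77.08 → $441.27
Week 5: $441.27 +$6.62 interest = $447.89; pay $77.08 → $370.81
Week 6: $370.81 +$5.56 interest = $376.37; pay $77.08 → $299.29
Week 7: $299.29 +$4.49 interest = $303.78; pay $77.08 → $226.70
Week 8: $226.70 +$3.40 interest = $230.10; pay $77.08 → $153.02
Week 9: $153.02 +$2.30 interest = $155.32; pay $77.08 → $78.24
Week 10: $78.24 +$1.17 interest = $79.41; pay $77.08 → $2.33
Week 11: $2.33 +$0.03 interest = $2.36; pay $2.36 → $0.00
Total paid: $773.16

$773.16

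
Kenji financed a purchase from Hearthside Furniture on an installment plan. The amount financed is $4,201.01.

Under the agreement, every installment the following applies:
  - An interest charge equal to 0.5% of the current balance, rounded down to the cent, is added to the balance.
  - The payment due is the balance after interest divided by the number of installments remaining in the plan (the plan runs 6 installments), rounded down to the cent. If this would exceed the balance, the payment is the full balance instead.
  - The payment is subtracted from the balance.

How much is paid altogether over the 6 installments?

Installment 1: $4,201.01 +$21.00 interest = $4,222.01; pay $703.66 → $3,518.35
Installment 2: $3,518.35 +$17.59 interest = $3,535.94; pay $707.18 → $2,828.76
Installment 3: $2,828.76 +$14.14 interest = $2,842.90; pay $710.72 → $2,132.18
Installment 4: $2,132.18 +$10.66 interest = $2,142.84; pay $714.28 → $1,428.56
Installment 5: $1,428.56 +$7.14 interest = $1,435.70; pay $717.85 → $717.85
Installment 6: $717.85 +$3.58 interest = $721.43; pay $721.43 → $0.00
Total paid: $4,275.12

$4,275.12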